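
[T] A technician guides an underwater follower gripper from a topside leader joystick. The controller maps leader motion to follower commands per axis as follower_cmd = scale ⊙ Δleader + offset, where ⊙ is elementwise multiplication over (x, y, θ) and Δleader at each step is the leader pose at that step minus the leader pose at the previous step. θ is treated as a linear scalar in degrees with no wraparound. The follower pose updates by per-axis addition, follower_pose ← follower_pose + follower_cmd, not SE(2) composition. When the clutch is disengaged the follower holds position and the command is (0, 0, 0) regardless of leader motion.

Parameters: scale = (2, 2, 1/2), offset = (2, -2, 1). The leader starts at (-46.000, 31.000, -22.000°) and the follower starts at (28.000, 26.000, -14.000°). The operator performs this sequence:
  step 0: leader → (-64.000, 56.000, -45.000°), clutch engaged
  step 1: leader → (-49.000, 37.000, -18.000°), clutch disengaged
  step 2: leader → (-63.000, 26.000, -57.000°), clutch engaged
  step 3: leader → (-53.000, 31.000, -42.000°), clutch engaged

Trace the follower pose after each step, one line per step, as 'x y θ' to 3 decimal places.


step 0: Δleader=(-18.000, 25.000, -23.000°), engaged; cmd=(-34.000, 48.000, -10.500°) → follower=(-6.000, 74.000, -24.500°)
step 1: Δleader=(15.000, -19.000, 27.000°), disengaged; cmd=(0,0,0) → follower holds at (-6.000, 74.000, -24.500°)
step 2: Δleader=(-14.000, -11.000, -39.000°), engaged; cmd=(-26.000, -24.000, -18.500°) → follower=(-32.000, 50.000, -43.000°)
step 3: Δleader=(10.000, 5.000, 15.000°), engaged; cmd=(22.000, 8.000, 8.500°) → follower=(-10.000, 58.000, -34.500°)

-6.000 74.000 -24.500
-6.000 74.000 -24.500
-32.000 50.000 -43.000
-10.000 58.000 -34.500


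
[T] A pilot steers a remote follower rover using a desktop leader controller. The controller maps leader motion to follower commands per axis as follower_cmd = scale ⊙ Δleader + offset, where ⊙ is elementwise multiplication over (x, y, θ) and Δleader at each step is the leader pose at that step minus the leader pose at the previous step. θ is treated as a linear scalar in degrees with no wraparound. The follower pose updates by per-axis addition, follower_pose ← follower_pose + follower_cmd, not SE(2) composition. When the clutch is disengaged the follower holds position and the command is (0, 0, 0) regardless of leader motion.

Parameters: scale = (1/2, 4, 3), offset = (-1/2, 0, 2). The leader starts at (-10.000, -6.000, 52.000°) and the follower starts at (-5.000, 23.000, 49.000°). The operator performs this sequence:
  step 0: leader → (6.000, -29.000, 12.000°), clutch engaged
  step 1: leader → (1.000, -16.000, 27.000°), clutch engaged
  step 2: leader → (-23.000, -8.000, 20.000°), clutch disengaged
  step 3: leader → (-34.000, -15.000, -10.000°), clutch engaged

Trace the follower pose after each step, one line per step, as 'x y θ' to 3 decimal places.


step 0: Δleader=(16.000, -23.000, -40.000°), engaged; cmd=(7.500, -92.000, -118.000°) → follower=(2.500, -69.000, -69.000°)
step 1: Δleader=(-5.000, 13.000, 15.000°), engaged; cmd=(-3.000, 52.000, 47.000°) → follower=(-0.500, -17.000, -22.000°)
step 2: Δleader=(-24.000, 8.000, -7.000°), disengaged; cmd=(0,0,0) → follower holds at (-0.500, -17.000, -22.000°)
step 3: Δleader=(-11.000, -7.000, -30.000°), engaged; cmd=(-6.000, -28.000, -88.000°) → follower=(-6.500, -45.000, -110.000°)

2.500 -69.000 -69.000
-0.500 -17.000 -22.000
-0.500 -17.000 -22.000
-6.500 -45.000 -110.000


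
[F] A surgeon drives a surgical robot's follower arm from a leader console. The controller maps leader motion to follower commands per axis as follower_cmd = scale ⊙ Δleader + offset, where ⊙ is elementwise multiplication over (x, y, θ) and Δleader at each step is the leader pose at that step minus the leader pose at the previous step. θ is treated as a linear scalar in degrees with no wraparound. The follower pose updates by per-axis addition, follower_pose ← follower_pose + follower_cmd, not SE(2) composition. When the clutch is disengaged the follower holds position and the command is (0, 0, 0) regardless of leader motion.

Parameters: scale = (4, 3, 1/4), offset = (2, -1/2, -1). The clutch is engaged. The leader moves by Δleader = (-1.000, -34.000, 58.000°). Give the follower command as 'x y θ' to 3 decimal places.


-2.000 -102.500 13.500

axis x: 4·-1.000 + 2 = -2.000
axis y: 3·-34.000 + -1/2 = -102.500
axis θ: 1/4·58.000 + -1 = 13.500


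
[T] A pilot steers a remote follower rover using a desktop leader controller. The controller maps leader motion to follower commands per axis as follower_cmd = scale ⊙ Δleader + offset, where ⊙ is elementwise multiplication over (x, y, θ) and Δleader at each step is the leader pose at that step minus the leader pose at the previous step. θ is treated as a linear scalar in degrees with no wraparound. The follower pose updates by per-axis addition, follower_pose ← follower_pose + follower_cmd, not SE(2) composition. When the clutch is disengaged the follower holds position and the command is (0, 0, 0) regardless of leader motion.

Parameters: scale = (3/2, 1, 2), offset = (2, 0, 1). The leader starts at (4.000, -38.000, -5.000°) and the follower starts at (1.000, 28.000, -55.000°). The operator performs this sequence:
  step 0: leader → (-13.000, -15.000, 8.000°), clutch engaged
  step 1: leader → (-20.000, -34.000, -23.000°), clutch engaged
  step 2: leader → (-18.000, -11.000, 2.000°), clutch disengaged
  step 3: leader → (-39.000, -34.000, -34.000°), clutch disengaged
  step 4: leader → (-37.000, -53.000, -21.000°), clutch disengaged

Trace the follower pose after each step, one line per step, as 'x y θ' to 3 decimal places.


-22.500 51.000 -28.000
-31.000 32.000 -89.000
-31.000 32.000 -89.000
-31.000 32.000 -89.000
-31.000 32.000 -89.000

step 0: Δleader=(-17.000, 23.000, 13.000°), engaged; cmd=(-23.500, 23.000, 27.000°) → follower=(-22.500, 51.000, -28.000°)
step 1: Δleader=(-7.000, -19.000, -31.000°), engaged; cmd=(-8.500, -19.000, -61.000°) → follower=(-31.000, 32.000, -89.000°)
step 2: Δleader=(2.000, 23.000, 25.000°), disengaged; cmd=(0,0,0) → follower holds at (-31.000, 32.000, -89.000°)
step 3: Δleader=(-21.000, -23.000, -36.000°), disengaged; cmd=(0,0,0) → follower holds at (-31.000, 32.000, -89.000°)
step 4: Δleader=(2.000, -19.000, 13.000°), disengaged; cmd=(0,0,0) → follower holds at (-31.000, 32.000, -89.000°)


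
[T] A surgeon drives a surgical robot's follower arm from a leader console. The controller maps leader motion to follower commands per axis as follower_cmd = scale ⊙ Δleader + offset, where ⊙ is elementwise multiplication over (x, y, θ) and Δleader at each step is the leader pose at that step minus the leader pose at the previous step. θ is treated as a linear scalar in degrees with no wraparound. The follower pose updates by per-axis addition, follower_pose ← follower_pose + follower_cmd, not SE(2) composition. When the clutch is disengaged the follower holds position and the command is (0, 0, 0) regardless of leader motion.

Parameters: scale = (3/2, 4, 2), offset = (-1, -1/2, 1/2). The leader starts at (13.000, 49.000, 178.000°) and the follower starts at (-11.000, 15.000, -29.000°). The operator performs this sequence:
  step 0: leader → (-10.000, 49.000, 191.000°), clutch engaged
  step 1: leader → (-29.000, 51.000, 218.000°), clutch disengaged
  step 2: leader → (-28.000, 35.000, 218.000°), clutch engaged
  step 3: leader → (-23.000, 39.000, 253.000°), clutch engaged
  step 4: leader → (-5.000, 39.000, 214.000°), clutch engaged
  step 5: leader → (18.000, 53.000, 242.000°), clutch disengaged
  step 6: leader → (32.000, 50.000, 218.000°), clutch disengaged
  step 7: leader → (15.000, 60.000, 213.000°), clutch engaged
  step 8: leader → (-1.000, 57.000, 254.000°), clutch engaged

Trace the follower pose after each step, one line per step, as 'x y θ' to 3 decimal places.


-46.500 14.500 -2.500
-46.500 14.500 -2.500
-46.000 -50.000 -2.000
-39.500 -34.500 68.500
-13.500 -35.000 -9.000
-13.500 -35.000 -9.000
-13.500 -35.000 -9.000
-40.000 4.500 -18.500
-65.000 -8.000 64.000

step 0: Δleader=(-23.000, 0.000, 13.000°), engaged; cmd=(-35.500, -0.500, 26.500°) → follower=(-46.500, 14.500, -2.500°)
step 1: Δleader=(-19.000, 2.000, 27.000°), disengaged; cmd=(0,0,0) → follower holds at (-46.500, 14.500, -2.500°)
step 2: Δleader=(1.000, -16.000, 0.000°), engaged; cmd=(0.500, -64.500, 0.500°) → follower=(-46.000, -50.000, -2.000°)
step 3: Δleader=(5.000, 4.000, 35.000°), engaged; cmd=(6.500, 15.500, 70.500°) → follower=(-39.500, -34.500, 68.500°)
step 4: Δleader=(18.000, 0.000, -39.000°), engaged; cmd=(26.000, -0.500, -77.500°) → follower=(-13.500, -35.000, -9.000°)
step 5: Δleader=(23.000, 14.000, 28.000°), disengaged; cmd=(0,0,0) → follower holds at (-13.500, -35.000, -9.000°)
step 6: Δleader=(14.000, -3.000, -24.000°), disengaged; cmd=(0,0,0) → follower holds at (-13.500, -35.000, -9.000°)
step 7: Δleader=(-17.000, 10.000, -5.000°), engaged; cmd=(-26.500, 39.500, -9.500°) → follower=(-40.000, 4.500, -18.500°)
step 8: Δleader=(-16.000, -3.000, 41.000°), engaged; cmd=(-25.000, -12.500, 82.500°) → follower=(-65.000, -8.000, 64.000°)


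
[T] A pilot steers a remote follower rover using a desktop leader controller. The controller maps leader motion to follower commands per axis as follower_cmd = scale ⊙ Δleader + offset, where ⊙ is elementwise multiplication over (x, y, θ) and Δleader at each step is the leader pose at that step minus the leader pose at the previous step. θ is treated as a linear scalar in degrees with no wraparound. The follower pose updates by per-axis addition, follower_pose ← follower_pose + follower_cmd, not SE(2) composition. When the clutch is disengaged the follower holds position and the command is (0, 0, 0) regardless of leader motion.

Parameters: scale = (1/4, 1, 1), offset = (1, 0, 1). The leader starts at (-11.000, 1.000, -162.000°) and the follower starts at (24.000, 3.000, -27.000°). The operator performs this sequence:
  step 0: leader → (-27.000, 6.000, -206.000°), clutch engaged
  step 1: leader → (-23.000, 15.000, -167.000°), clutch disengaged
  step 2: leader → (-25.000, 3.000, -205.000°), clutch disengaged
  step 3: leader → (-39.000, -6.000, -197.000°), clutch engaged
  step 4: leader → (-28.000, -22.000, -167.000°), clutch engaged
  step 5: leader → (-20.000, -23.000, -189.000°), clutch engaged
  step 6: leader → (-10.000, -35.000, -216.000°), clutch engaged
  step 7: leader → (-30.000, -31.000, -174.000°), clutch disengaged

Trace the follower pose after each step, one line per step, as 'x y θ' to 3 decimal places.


21.000 8.000 -70.000
21.000 8.000 -70.000
21.000 8.000 -70.000
18.500 -1.000 -61.000
22.250 -17.000 -30.000
25.250 -18.000 -51.000
28.750 -30.000 -77.000
28.750 -30.000 -77.000

step 0: Δleader=(-16.000, 5.000, -44.000°), engaged; cmd=(-3.000, 5.000, -43.000°) → follower=(21.000, 8.000, -70.000°)
step 1: Δleader=(4.000, 9.000, 39.000°), disengaged; cmd=(0,0,0) → follower holds at (21.000, 8.000, -70.000°)
step 2: Δleader=(-2.000, -12.000, -38.000°), disengaged; cmd=(0,0,0) → follower holds at (21.000, 8.000, -70.000°)
step 3: Δleader=(-14.000, -9.000, 8.000°), engaged; cmd=(-2.500, -9.000, 9.000°) → follower=(18.500, -1.000, -61.000°)
step 4: Δleader=(11.000, -16.000, 30.000°), engaged; cmd=(3.750, -16.000, 31.000°) → follower=(22.250, -17.000, -30.000°)
step 5: Δleader=(8.000, -1.000, -22.000°), engaged; cmd=(3.000, -1.000, -21.000°) → follower=(25.250, -18.000, -51.000°)
step 6: Δleader=(10.000, -12.000, -27.000°), engaged; cmd=(3.500, -12.000, -26.000°) → follower=(28.750, -30.000, -77.000°)
step 7: Δleader=(-20.000, 4.000, 42.000°), disengaged; cmd=(0,0,0) → follower holds at (28.750, -30.000, -77.000°)


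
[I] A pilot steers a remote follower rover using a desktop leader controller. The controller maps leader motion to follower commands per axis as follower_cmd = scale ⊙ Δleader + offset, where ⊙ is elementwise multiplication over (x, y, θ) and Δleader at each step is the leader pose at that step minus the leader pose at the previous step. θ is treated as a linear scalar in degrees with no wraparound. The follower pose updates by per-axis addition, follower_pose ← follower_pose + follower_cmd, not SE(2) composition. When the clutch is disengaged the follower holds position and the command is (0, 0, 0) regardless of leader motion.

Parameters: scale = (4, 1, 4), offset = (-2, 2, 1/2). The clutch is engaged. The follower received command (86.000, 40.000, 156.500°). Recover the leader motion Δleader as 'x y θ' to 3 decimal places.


22.000 38.000 39.000

axis x: (86.000 − -2) / (4) = 22.000
axis y: (40.000 − 2) / (1) = 38.000
axis θ: (156.500 − 1/2) / (4) = 39.000


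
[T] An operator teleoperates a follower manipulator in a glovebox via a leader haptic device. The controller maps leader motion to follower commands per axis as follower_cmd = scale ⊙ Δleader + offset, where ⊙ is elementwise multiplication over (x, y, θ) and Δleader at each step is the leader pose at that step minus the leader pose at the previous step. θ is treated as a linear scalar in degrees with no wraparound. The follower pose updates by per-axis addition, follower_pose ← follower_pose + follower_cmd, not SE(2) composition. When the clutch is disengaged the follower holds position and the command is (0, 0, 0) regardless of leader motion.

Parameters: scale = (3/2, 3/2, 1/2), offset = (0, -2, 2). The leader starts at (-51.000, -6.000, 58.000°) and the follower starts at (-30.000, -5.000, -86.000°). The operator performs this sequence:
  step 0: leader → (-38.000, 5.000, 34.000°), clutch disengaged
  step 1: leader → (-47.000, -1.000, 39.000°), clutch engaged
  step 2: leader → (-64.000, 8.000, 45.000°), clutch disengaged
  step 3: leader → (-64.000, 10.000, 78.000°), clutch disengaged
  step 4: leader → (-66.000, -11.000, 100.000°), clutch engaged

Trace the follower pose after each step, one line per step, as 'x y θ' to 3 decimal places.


step 0: Δleader=(13.000, 11.000, -24.000°), disengaged; cmd=(0,0,0) → follower holds at (-30.000, -5.000, -86.000°)
step 1: Δleader=(-9.000, -6.000, 5.000°), engaged; cmd=(-13.500, -11.000, 4.500°) → follower=(-43.500, -16.000, -81.500°)
step 2: Δleader=(-17.000, 9.000, 6.000°), disengaged; cmd=(0,0,0) → follower holds at (-43.500, -16.000, -81.500°)
step 3: Δleader=(0.000, 2.000, 33.000°), disengaged; cmd=(0,0,0) → follower holds at (-43.500, -16.000, -81.500°)
step 4: Δleader=(-2.000, -21.000, 22.000°), engaged; cmd=(-3.000, -33.500, 13.000°) → follower=(-46.500, -49.500, -68.500°)

-30.000 -5.000 -86.000
-43.500 -16.000 -81.500
-43.500 -16.000 -81.500
-43.500 -16.000 -81.500
-46.500 -49.500 -68.500


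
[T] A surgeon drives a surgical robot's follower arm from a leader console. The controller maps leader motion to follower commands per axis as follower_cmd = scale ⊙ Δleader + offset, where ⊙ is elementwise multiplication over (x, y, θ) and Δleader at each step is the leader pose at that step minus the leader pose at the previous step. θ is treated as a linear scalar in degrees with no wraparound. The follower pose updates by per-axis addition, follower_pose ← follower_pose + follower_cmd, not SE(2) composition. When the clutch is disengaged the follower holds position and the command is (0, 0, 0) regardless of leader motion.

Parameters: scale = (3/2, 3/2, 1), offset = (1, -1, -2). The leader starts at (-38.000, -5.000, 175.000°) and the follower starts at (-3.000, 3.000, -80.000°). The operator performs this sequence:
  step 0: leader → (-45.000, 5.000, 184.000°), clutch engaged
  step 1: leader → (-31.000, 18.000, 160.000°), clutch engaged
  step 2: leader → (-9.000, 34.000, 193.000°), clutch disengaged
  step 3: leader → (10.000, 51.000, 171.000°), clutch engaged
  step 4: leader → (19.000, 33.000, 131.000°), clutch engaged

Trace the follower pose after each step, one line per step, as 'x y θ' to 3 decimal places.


step 0: Δleader=(-7.000, 10.000, 9.000°), engaged; cmd=(-9.500, 14.000, 7.000°) → follower=(-12.500, 17.000, -73.000°)
step 1: Δleader=(14.000, 13.000, -24.000°), engaged; cmd=(22.000, 18.500, -26.000°) → follower=(9.500, 35.500, -99.000°)
step 2: Δleader=(22.000, 16.000, 33.000°), disengaged; cmd=(0,0,0) → follower holds at (9.500, 35.500, -99.000°)
step 3: Δleader=(19.000, 17.000, -22.000°), engaged; cmd=(29.500, 24.500, -24.000°) → follower=(39.000, 60.000, -123.000°)
step 4: Δleader=(9.000, -18.000, -40.000°), engaged; cmd=(14.500, -28.000, -42.000°) → follower=(53.500, 32.000, -165.000°)

-12.500 17.000 -73.000
9.500 35.500 -99.000
9.500 35.500 -99.000
39.000 60.000 -123.000
53.500 32.000 -165.000


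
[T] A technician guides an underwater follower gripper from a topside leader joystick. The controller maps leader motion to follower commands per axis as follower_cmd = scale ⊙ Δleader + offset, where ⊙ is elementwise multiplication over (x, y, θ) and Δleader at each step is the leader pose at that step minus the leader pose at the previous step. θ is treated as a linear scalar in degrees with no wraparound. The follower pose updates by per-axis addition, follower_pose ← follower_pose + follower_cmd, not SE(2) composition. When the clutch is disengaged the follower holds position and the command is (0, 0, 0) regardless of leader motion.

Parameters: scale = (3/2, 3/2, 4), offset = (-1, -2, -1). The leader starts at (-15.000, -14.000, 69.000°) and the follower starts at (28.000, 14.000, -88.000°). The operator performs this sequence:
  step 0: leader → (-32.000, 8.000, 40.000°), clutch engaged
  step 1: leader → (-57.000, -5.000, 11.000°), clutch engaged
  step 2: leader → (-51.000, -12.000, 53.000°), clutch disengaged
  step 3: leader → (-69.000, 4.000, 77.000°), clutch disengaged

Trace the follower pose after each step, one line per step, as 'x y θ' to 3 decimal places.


1.500 45.000 -205.000
-37.000 23.500 -322.000
-37.000 23.500 -322.000
-37.000 23.500 -322.000

step 0: Δleader=(-17.000, 22.000, -29.000°), engaged; cmd=(-26.500, 31.000, -117.000°) → follower=(1.500, 45.000, -205.000°)
step 1: Δleader=(-25.000, -13.000, -29.000°), engaged; cmd=(-38.500, -21.500, -117.000°) → follower=(-37.000, 23.500, -322.000°)
step 2: Δleader=(6.000, -7.000, 42.000°), disengaged; cmd=(0,0,0) → follower holds at (-37.000, 23.500, -322.000°)
step 3: Δleader=(-18.000, 16.000, 24.000°), disengaged; cmd=(0,0,0) → follower holds at (-37.000, 23.500, -322.000°)


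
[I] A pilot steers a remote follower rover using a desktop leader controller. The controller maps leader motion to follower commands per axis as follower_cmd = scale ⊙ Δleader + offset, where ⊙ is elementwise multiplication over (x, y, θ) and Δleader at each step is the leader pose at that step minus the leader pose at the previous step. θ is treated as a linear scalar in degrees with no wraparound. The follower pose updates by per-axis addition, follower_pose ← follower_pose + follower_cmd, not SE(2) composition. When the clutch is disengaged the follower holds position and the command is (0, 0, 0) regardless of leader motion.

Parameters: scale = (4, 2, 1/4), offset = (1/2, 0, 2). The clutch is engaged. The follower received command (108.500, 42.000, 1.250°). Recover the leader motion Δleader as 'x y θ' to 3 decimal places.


27.000 21.000 -3.000

axis x: (108.500 − 1/2) / (4) = 27.000
axis y: (42.000 − 0) / (2) = 21.000
axis θ: (1.250 − 2) / (1/4) = -3.000


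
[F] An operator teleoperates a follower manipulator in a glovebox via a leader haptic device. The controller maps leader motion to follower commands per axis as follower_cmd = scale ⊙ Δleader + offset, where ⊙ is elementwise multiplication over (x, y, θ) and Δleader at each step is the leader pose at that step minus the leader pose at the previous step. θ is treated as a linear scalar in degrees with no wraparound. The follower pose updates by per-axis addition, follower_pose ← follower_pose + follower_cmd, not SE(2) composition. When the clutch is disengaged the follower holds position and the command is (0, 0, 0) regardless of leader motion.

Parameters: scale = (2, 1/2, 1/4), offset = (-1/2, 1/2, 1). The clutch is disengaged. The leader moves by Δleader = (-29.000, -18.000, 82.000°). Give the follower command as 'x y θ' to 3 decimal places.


0.000 0.000 0.000

clutch disengaged → follower holds; cmd = (0, 0, 0)


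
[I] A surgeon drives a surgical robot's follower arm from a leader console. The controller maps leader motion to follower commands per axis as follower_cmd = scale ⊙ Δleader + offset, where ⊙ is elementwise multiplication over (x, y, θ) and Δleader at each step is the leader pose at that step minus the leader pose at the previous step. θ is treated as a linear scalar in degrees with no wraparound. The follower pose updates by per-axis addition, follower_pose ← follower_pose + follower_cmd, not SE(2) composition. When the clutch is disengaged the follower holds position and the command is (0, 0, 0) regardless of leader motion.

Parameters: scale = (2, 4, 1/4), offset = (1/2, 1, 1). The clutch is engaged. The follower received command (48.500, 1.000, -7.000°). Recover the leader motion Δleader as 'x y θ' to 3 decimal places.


axis x: (48.500 − 1/2) / (2) = 24.000
axis y: (1.000 − 1) / (4) = 0.000
axis θ: (-7.000 − 1) / (1/4) = -32.000

24.000 0.000 -32.000


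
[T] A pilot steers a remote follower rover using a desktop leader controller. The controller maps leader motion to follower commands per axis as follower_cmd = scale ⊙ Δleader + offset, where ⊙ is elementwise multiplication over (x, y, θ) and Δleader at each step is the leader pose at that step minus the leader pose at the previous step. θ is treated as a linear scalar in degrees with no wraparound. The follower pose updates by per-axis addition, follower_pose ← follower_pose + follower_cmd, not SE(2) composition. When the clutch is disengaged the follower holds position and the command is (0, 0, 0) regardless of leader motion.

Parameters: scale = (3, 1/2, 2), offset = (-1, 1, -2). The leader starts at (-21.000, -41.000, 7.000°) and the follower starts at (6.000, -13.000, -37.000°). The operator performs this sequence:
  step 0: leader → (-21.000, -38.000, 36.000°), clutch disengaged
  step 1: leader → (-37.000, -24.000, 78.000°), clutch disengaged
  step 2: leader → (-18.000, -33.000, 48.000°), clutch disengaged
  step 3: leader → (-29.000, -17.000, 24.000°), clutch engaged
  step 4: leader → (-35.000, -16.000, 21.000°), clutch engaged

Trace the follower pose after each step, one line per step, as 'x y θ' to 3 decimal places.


6.000 -13.000 -37.000
6.000 -13.000 -37.000
6.000 -13.000 -37.000
-28.000 -4.000 -87.000
-47.000 -2.500 -95.000

step 0: Δleader=(0.000, 3.000, 29.000°), disengaged; cmd=(0,0,0) → follower holds at (6.000, -13.000, -37.000°)
step 1: Δleader=(-16.000, 14.000, 42.000°), disengaged; cmd=(0,0,0) → follower holds at (6.000, -13.000, -37.000°)
step 2: Δleader=(19.000, -9.000, -30.000°), disengaged; cmd=(0,0,0) → follower holds at (6.000, -13.000, -37.000°)
step 3: Δleader=(-11.000, 16.000, -24.000°), engaged; cmd=(-34.000, 9.000, -50.000°) → follower=(-28.000, -4.000, -87.000°)
step 4: Δleader=(-6.000, 1.000, -3.000°), engaged; cmd=(-19.000, 1.500, -8.000°) → follower=(-47.000, -2.500, -95.000°)


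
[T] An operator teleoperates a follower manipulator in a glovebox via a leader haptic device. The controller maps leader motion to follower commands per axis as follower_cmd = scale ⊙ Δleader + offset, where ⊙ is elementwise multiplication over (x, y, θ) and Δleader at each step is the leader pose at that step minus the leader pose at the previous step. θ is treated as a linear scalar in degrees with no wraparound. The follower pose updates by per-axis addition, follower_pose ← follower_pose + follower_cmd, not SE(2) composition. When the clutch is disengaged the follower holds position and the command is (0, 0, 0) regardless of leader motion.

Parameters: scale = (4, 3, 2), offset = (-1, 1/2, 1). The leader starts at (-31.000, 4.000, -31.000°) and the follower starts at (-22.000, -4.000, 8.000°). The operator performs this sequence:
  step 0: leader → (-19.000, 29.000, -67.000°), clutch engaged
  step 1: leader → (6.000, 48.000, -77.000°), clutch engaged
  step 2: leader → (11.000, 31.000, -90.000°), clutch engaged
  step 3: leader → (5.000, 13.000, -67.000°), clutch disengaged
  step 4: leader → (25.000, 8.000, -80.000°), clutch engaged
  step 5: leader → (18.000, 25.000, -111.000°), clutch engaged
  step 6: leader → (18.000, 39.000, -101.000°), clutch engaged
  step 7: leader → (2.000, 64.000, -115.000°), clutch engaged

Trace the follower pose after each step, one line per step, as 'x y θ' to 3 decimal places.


step 0: Δleader=(12.000, 25.000, -36.000°), engaged; cmd=(47.000, 75.500, -71.000°) → follower=(25.000, 71.500, -63.000°)
step 1: Δleader=(25.000, 19.000, -10.000°), engaged; cmd=(99.000, 57.500, -19.000°) → follower=(124.000, 129.000, -82.000°)
step 2: Δleader=(5.000, -17.000, -13.000°), engaged; cmd=(19.000, -50.500, -25.000°) → follower=(143.000, 78.500, -107.000°)
step 3: Δleader=(-6.000, -18.000, 23.000°), disengaged; cmd=(0,0,0) → follower holds at (143.000, 78.500, -107.000°)
step 4: Δleader=(20.000, -5.000, -13.000°), engaged; cmd=(79.000, -14.500, -25.000°) → follower=(222.000, 64.000, -132.000°)
step 5: Δleader=(-7.000, 17.000, -31.000°), engaged; cmd=(-29.000, 51.500, -61.000°) → follower=(193.000, 115.500, -193.000°)
step 6: Δleader=(0.000, 14.000, 10.000°), engaged; cmd=(-1.000, 42.500, 21.000°) → follower=(192.000, 158.000, -172.000°)
step 7: Δleader=(-16.000, 25.000, -14.000°), engaged; cmd=(-65.000, 75.500, -27.000°) → follower=(127.000, 233.500, -199.000°)

25.000 71.500 -63.000
124.000 129.000 -82.000
143.000 78.500 -107.000
143.000 78.500 -107.000
222.000 64.000 -132.000
193.000 115.500 -193.000
192.000 158.000 -172.000
127.000 233.500 -199.000


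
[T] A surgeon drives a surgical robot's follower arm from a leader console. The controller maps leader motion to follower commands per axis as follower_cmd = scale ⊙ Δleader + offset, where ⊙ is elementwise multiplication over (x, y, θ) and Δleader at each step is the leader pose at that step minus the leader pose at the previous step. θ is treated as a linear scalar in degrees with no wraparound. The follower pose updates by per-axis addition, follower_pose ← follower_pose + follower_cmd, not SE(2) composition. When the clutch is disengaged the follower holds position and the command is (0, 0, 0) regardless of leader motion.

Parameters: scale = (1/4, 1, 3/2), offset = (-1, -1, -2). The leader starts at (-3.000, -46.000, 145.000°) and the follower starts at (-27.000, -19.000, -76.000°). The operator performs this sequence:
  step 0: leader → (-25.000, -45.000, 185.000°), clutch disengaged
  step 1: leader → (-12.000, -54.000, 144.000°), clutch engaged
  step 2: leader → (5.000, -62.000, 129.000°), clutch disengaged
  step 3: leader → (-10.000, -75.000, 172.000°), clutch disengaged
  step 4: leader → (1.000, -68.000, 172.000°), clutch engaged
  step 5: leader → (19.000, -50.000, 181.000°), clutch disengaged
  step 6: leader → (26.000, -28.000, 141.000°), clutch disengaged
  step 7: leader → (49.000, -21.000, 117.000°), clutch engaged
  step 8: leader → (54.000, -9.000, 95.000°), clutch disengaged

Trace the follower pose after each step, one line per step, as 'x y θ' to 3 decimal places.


step 0: Δleader=(-22.000, 1.000, 40.000°), disengaged; cmd=(0,0,0) → follower holds at (-27.000, -19.000, -76.000°)
step 1: Δleader=(13.000, -9.000, -41.000°), engaged; cmd=(2.250, -10.000, -63.500°) → follower=(-24.750, -29.000, -139.500°)
step 2: Δleader=(17.000, -8.000, -15.000°), disengaged; cmd=(0,0,0) → follower holds at (-24.750, -29.000, -139.500°)
step 3: Δleader=(-15.000, -13.000, 43.000°), disengaged; cmd=(0,0,0) → follower holds at (-24.750, -29.000, -139.500°)
step 4: Δleader=(11.000, 7.000, 0.000°), engaged; cmd=(1.750, 6.000, -2.000°) → follower=(-23.000, -23.000, -141.500°)
step 5: Δleader=(18.000, 18.000, 9.000°), disengaged; cmd=(0,0,0) → follower holds at (-23.000, -23.000, -141.500°)
step 6: Δleader=(7.000, 22.000, -40.000°), disengaged; cmd=(0,0,0) → follower holds at (-23.000, -23.000, -141.500°)
step 7: Δleader=(23.000, 7.000, -24.000°), engaged; cmd=(4.750, 6.000, -38.000°) → follower=(-18.250, -17.000, -179.500°)
step 8: Δleader=(5.000, 12.000, -22.000°), disengaged; cmd=(0,0,0) → follower holds at (-18.250, -17.000, -179.500°)

-27.000 -19.000 -76.000
-24.750 -29.000 -139.500
-24.750 -29.000 -139.500
-24.750 -29.000 -139.500
-23.000 -23.000 -141.500
-23.000 -23.000 -141.500
-23.000 -23.000 -141.500
-18.250 -17.000 -179.500
-18.250 -17.000 -179.500


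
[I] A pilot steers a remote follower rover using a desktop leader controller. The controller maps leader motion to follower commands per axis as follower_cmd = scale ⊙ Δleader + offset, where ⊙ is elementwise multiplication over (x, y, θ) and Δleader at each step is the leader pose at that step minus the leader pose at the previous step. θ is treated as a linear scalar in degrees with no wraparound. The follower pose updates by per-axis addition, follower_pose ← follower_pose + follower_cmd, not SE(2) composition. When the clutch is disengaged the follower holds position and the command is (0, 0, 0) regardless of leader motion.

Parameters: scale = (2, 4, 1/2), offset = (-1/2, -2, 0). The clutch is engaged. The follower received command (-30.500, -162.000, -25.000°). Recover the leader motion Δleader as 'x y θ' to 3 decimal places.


-15.000 -40.000 -50.000

axis x: (-30.500 − -1/2) / (2) = -15.000
axis y: (-162.000 − -2) / (4) = -40.000
axis θ: (-25.000 − 0) / (1/2) = -50.000


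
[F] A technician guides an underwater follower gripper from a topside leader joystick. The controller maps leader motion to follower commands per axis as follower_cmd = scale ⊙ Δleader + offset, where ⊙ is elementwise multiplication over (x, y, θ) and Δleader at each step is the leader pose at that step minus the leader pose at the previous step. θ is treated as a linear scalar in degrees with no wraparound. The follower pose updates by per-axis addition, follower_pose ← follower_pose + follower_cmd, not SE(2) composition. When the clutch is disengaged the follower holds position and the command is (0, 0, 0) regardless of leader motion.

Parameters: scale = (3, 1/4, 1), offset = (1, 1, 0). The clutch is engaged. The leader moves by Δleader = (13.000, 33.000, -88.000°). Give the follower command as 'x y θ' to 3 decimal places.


40.000 9.250 -88.000

axis x: 3·13.000 + 1 = 40.000
axis y: 1/4·33.000 + 1 = 9.250
axis θ: 1·-88.000 + 0 = -88.000


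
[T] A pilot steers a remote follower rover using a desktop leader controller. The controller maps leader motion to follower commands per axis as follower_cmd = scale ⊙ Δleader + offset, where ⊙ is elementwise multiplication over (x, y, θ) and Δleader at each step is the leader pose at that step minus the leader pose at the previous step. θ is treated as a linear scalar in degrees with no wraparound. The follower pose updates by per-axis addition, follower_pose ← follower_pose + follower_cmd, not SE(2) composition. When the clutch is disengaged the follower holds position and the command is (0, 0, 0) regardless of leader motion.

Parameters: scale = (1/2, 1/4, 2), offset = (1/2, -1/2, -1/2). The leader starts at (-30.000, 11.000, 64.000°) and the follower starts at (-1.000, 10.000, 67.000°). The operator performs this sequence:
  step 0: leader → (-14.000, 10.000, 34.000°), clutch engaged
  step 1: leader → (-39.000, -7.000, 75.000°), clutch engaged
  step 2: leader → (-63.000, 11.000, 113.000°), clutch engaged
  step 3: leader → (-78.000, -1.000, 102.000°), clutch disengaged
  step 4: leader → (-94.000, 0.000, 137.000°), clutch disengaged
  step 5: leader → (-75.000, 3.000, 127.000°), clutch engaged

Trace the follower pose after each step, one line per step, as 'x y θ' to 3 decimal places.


step 0: Δleader=(16.000, -1.000, -30.000°), engaged; cmd=(8.500, -0.750, -60.500°) → follower=(7.500, 9.250, 6.500°)
step 1: Δleader=(-25.000, -17.000, 41.000°), engaged; cmd=(-12.000, -4.750, 81.500°) → follower=(-4.500, 4.500, 88.000°)
step 2: Δleader=(-24.000, 18.000, 38.000°), engaged; cmd=(-11.500, 4.000, 75.500°) → follower=(-16.000, 8.500, 163.500°)
step 3: Δleader=(-15.000, -12.000, -11.000°), disengaged; cmd=(0,0,0) → follower holds at (-16.000, 8.500, 163.500°)
step 4: Δleader=(-16.000, 1.000, 35.000°), disengaged; cmd=(0,0,0) → follower holds at (-16.000, 8.500, 163.500°)
step 5: Δleader=(19.000, 3.000, -10.000°), engaged; cmd=(10.000, 0.250, -20.500°) → follower=(-6.000, 8.750, 143.000°)

7.500 9.250 6.500
-4.500 4.500 88.000
-16.000 8.500 163.500
-16.000 8.500 163.500
-16.000 8.500 163.500
-6.000 8.750 143.000


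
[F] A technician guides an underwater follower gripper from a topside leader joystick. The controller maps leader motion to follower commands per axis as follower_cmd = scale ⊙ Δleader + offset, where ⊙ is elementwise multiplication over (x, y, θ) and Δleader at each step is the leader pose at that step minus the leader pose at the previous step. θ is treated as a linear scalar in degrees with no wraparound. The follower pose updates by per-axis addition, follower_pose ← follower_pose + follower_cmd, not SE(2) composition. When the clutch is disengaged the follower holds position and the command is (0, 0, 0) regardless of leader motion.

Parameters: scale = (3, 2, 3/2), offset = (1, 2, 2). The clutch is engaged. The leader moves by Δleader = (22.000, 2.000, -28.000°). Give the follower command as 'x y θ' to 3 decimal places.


axis x: 3·22.000 + 1 = 67.000
axis y: 2·2.000 + 2 = 6.000
axis θ: 3/2·-28.000 + 2 = -40.000

67.000 6.000 -40.000


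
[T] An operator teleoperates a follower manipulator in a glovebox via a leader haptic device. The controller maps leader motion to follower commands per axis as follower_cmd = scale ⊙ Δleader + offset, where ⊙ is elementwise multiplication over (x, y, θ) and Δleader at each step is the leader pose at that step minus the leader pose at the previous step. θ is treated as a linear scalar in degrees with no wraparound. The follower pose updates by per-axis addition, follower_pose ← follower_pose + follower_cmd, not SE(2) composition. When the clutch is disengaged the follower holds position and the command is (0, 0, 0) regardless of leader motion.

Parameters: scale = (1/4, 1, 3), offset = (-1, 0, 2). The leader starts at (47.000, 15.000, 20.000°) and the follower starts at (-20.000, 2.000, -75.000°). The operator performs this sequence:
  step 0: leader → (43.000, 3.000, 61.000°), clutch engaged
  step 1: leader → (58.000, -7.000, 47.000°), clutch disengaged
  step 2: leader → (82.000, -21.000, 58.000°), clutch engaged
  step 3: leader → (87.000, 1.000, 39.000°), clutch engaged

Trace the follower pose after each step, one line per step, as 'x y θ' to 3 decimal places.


step 0: Δleader=(-4.000, -12.000, 41.000°), engaged; cmd=(-2.000, -12.000, 125.000°) → follower=(-22.000, -10.000, 50.000°)
step 1: Δleader=(15.000, -10.000, -14.000°), disengaged; cmd=(0,0,0) → follower holds at (-22.000, -10.000, 50.000°)
step 2: Δleader=(24.000, -14.000, 11.000°), engaged; cmd=(5.000, -14.000, 35.000°) → follower=(-17.000, -24.000, 85.000°)
step 3: Δleader=(5.000, 22.000, -19.000°), engaged; cmd=(0.250, 22.000, -55.000°) → follower=(-16.750, -2.000, 30.000°)

-22.000 -10.000 50.000
-22.000 -10.000 50.000
-17.000 -24.000 85.000
-16.750 -2.000 30.000


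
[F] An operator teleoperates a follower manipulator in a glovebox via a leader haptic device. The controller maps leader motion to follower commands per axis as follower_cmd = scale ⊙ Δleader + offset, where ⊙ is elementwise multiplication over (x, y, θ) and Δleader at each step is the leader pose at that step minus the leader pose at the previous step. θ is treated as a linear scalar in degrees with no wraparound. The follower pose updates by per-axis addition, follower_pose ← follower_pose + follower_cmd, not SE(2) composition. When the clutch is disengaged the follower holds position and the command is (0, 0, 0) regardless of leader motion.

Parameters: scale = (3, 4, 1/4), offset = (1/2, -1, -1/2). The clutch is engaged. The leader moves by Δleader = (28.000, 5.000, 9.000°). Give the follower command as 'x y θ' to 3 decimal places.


axis x: 3·28.000 + 1/2 = 84.500
axis y: 4·5.000 + -1 = 19.000
axis θ: 1/4·9.000 + -1/2 = 1.750

84.500 19.000 1.750


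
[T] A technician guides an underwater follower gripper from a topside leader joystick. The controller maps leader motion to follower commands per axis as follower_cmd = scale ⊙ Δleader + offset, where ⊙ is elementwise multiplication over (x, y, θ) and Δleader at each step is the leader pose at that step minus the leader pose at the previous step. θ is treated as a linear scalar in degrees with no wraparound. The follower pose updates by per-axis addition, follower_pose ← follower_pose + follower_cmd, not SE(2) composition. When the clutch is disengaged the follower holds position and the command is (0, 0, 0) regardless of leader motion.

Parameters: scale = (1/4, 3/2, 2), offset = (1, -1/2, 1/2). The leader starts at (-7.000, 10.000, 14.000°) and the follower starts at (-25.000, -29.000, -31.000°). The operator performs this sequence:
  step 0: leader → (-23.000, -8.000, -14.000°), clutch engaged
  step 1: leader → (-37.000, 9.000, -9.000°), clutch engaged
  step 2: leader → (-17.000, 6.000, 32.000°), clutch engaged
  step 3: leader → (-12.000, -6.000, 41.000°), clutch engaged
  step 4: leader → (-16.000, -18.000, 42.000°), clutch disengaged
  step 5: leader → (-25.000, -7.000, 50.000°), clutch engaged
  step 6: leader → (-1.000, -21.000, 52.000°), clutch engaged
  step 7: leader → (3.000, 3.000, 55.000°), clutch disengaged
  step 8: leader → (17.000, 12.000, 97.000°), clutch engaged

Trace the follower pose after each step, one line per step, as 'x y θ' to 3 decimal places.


step 0: Δleader=(-16.000, -18.000, -28.000°), engaged; cmd=(-3.000, -27.500, -55.500°) → follower=(-28.000, -56.500, -86.500°)
step 1: Δleader=(-14.000, 17.000, 5.000°), engaged; cmd=(-2.500, 25.000, 10.500°) → follower=(-30.500, -31.500, -76.000°)
step 2: Δleader=(20.000, -3.000, 41.000°), engaged; cmd=(6.000, -5.000, 82.500°) → follower=(-24.500, -36.500, 6.500°)
step 3: Δleader=(5.000, -12.000, 9.000°), engaged; cmd=(2.250, -18.500, 18.500°) → follower=(-22.250, -55.000, 25.000°)
step 4: Δleader=(-4.000, -12.000, 1.000°), disengaged; cmd=(0,0,0) → follower holds at (-22.250, -55.000, 25.000°)
step 5: Δleader=(-9.000, 11.000, 8.000°), engaged; cmd=(-1.250, 16.000, 16.500°) → follower=(-23.500, -39.000, 41.500°)
step 6: Δleader=(24.000, -14.000, 2.000°), engaged; cmd=(7.000, -21.500, 4.500°) → follower=(-16.500, -60.500, 46.000°)
step 7: Δleader=(4.000, 24.000, 3.000°), disengaged; cmd=(0,0,0) → follower holds at (-16.500, -60.500, 46.000°)
step 8: Δleader=(14.000, 9.000, 42.000°), engaged; cmd=(4.500, 13.000, 84.500°) → follower=(-12.000, -47.500, 130.500°)

-28.000 -56.500 -86.500
-30.500 -31.500 -76.000
-24.500 -36.500 6.500
-22.250 -55.000 25.000
-22.250 -55.000 25.000
-23.500 -39.000 41.500
-16.500 -60.500 46.000
-16.500 -60.500 46.000
-12.000 -47.500 130.500


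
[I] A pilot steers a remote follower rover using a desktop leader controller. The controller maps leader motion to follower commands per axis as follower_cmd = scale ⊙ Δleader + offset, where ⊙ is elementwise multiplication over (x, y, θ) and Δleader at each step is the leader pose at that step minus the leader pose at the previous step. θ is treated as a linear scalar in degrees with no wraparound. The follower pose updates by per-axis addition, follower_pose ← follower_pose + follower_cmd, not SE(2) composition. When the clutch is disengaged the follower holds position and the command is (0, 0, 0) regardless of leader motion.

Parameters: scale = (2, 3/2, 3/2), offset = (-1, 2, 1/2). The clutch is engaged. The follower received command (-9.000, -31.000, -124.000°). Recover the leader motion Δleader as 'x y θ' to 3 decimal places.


-4.000 -22.000 -83.000

axis x: (-9.000 − -1) / (2) = -4.000
axis y: (-31.000 − 2) / (3/2) = -22.000
axis θ: (-124.000 − 1/2) / (3/2) = -83.000
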